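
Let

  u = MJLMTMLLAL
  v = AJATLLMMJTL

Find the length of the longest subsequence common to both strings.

Let dp[i][j] be the LCS length of the first i characters of u and the first j characters of v. dp[i][j] = dp[i-1][j-1]+1 when the i-th and j-th characters match, else max(dp[i-1][j], dp[i][j-1]).
    ·  A  J  A  T  L  L  M  M  J  T  L
 ·  0  0  0  0  0  0  0  0  0  0  0  0
 M  0  0  0  0  0  0  0  1  1  1  1  1
 J  0  0  1  1  1  1  1  1  1  2  2  2
 L  0  0  1  1  1  2  2  2  2  2  2  3
 M  0  0  1  1  1  2  2  3  3  3  3  3
 T  0  0  1  1  2  2  2  3  3  3  4  4
 M  0  0  1  1  2  2  2  3  4  4  4  4
 L  0  0  1  1  2  3  3  3  4  4  4  5
 L  0  0  1  1  2  3  4  4  4  4  4  5
 A  0  1  1  2  2  3  4  4  4  4  4  5
 L  0  1  1  2  2  3  4  4  4  4  4  5
dp[10][11] = 5. One LCS (by backtracking along matches): JLMTL.

5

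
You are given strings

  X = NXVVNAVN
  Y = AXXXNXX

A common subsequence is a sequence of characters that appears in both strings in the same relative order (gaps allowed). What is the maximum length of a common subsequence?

2

Taking N (X #1, Y #5); then X (X #2, Y #7) gives a common subsequence of length 2. The LCS DP gives dp[8][7] = 2, so this is optimal.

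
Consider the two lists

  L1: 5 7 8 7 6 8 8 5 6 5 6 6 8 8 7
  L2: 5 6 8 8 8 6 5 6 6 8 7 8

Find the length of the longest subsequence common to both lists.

10

One common subsequence of length 10: 5 [1,1] → 8 [3,3] → 8 [6,4] → 8 [7,5] → 6 [9,6] → 5 [10,7] → 6 [11,8] → 6 [12,9] → 8 [13,10] → 8 [14,12]. The LCS DP gives dp[15][12] = 10, so this is optimal.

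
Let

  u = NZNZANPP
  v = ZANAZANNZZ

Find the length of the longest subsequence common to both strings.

5

Pick Z at u[2]=v[1] → N at u[3]=v[3] → Z at u[4]=v[5] → A at u[5]=v[6] → N at u[6]=v[8]; all 5 characters appear in both, in order. dp[8][10] = 5 confirms this is the maximum.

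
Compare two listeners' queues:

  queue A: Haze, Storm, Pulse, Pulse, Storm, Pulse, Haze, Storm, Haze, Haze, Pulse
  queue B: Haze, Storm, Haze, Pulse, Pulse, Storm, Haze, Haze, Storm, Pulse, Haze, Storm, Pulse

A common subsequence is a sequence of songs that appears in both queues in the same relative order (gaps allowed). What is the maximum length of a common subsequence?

One common subsequence of length 9: Haze at queue A[1]=queue B[1], Storm at queue A[2]=queue B[2], Pulse at queue A[3]=queue B[4], Pulse at queue A[4]=queue B[5], Storm at queue A[5]=queue B[9], Pulse at queue A[6]=queue B[10], Haze at queue A[7]=queue B[11], Storm at queue A[8]=queue B[12], Pulse at queue A[11]=queue B[13]. dp[11][13] = 9 confirms this is the maximum.

9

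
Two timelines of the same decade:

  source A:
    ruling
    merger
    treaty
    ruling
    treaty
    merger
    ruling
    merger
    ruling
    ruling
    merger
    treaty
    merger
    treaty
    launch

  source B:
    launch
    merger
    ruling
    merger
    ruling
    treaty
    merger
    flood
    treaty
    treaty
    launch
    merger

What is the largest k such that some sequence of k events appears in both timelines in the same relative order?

8

Taking ruling at source A[1]=source B[3], merger at source A[2]=source B[4], ruling at source A[4]=source B[5], treaty at source A[5]=source B[6], merger at source A[6]=source B[7], treaty at source A[12]=source B[9], treaty at source A[14]=source B[10], launch at source A[15]=source B[11] gives a common subsequence of length 8. dp[15][12] = 8 confirms this is the maximum.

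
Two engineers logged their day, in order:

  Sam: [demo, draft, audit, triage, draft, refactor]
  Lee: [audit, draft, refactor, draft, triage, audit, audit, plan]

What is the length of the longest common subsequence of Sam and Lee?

One common subsequence of length 3: audit at Sam[3]=Lee[1] → draft at Sam[5]=Lee[2] → refactor at Sam[6]=Lee[3], and the DP table's final entry dp[6][8] is also 3, so no common subsequence is longer.

3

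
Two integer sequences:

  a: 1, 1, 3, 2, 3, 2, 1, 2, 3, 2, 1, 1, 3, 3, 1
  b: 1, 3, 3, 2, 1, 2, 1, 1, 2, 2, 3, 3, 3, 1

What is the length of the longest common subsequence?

Pick 1 at a[2]=b[1] → 3 at a[3]=b[2] → 3 at a[5]=b[3] → 2 at a[6]=b[4] → 1 at a[7]=b[5] → 2 at a[10]=b[6] → 1 at a[11]=b[7] → 1 at a[12]=b[8] → 3 at a[13]=b[12] → 3 at a[14]=b[13] → 1 at a[15]=b[14]; all 11 values appear in both, in order. dp[15][14] = 11 confirms this is the maximum.

11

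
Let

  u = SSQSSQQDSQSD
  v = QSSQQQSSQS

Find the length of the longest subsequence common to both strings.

8

Let dp[i][j] be the LCS length of the first i characters of u and the first j characters of v. dp[i][j] = dp[i-1][j-1]+1 when the i-th and j-th characters match, else max(dp[i-1][j], dp[i][j-1]).
    ·  Q  S  S  Q  Q  Q  S  S  Q  S
 ·  0  0  0  0  0  0  0  0  0  0  0
 S  0  0  1  1  1  1  1  1  1  1  1
 S  0  0  1  2  2  2  2  2  2  2  2
 Q  0  1  1  2  3  3  3  3  3  3  3
 S  0  1  2  2  3  3  3  4  4  4  4
 S  0  1  2  3  3  3  3  4  5  5  5
 Q  0  1  2  3  4  4  4  4  5  6  6
 Q  0  1  2  3  4  5  5  5  5  6  6
 D  0  1  2  3  4  5  5  5  5  6  6
 S  0  1  2  3  4  5  5  6  6  6  7
 Q  0  1  2  3  4  5  6  6  6  7  7
 S  0  1  2  3  4  5  6  7  7  7  8
 D  0  1  2  3  4  5  6  7  7  7  8
dp[12][10] = 8. One LCS (by backtracking along matches): SSQQQSQS.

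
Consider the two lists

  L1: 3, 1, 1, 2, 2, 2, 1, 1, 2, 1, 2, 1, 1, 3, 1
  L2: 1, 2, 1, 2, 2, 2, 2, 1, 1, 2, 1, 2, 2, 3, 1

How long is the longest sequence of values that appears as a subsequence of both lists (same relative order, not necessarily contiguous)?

12

Match 1 [2,1] → 1 [3,3] → 2 [4,5] → 2 [5,6] → 2 [6,7] → 1 [7,8] → 1 [8,9] → 2 [9,10] → 1 [10,11] → 2 [11,13] → 3 [14,14] → 1 [15,15] — 12 values in the same relative order in both, and the DP table's final entry dp[15][15] is also 12, so no common subsequence is longer.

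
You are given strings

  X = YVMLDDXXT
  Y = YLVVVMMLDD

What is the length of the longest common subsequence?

6

Let dp[i][j] be the LCS length of the first i characters of X and the first j characters of Y. dp[i][j] = dp[i-1][j-1]+1 when the i-th and j-th characters match, else max(dp[i-1][j], dp[i][j-1]).
    ·  Y  L  V  V  V  M  M  L  D  D
 ·  0  0  0  0  0  0  0  0  0  0  0
 Y  0  1  1  1  1  1  1  1  1  1  1
 V  0  1  1  2  2  2  2  2  2  2  2
 M  0  1  1  2  2  2  3  3  3  3  3
 L  0  1  2  2  2  2  3  3  4  4  4
 D  0  1  2  2  2  2  3  3  4  5  5
 D  0  1  2  2  2  2  3  3  4  5  6
 X  0  1  2  2  2  2  3  3  4  5  6
 X  0  1  2  2  2  2  3  3  4  5  6
 T  0  1  2  2  2  2  3  3  4  5  6
dp[9][10] = 6. One LCS (by backtracking along matches): YVMLDD.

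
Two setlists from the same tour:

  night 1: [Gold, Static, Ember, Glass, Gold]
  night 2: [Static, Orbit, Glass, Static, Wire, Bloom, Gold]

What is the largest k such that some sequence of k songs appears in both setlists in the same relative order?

3

Pick Static [2,1], Glass [4,3], Gold [5,7]; all 3 songs appear in both, in order. Since dp[5][7] = 3, nothing longer is possible.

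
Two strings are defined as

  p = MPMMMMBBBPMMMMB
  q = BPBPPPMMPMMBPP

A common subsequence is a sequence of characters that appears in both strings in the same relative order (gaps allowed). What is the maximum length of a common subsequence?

One common subsequence of length 8: P (p #2, q #2); then B (p #7, q #3); then P (p #10, q #6); then M (p #11, q #7); then M (p #12, q #8); then M (p #13, q #10); then M (p #14, q #11); then B (p #15, q #12), and the DP table's final entry dp[15][14] is also 8, so no common subsequence is longer.

8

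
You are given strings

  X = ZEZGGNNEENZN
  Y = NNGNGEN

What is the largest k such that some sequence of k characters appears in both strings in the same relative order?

4

Let dp[i][j] be the LCS length of the first i characters of X and the first j characters of Y. dp[i][j] = dp[i-1][j-1]+1 when the i-th and j-th characters match, else max(dp[i-1][j], dp[i][j-1]).
    ·  N  N  G  N  G  E  N
 ·  0  0  0  0  0  0  0  0
 Z  0  0  0  0  0  0  0  0
 E  0  0  0  0  0  0  1  1
 Z  0  0  0  0  0  0  1  1
 G  0  0  0  1  1  1  1  1
 G  0  0  0  1  1  2  2  2
 N  0  1  1  1  2  2  2  3
 N  0  1  2  2  2  2  2  3
 E  0  1  2  2  2  2  3  3
 E  0  1  2  2  2  2  3  3
 N  0  1  2  2  3  3  3  4
 Z  0  1  2  2  3  3  3  4
 N  0  1  2  2  3  3  3  4
dp[12][7] = 4. One LCS (by backtracking along matches): GGEN.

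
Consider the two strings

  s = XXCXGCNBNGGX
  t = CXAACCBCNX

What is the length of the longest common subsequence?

Match X at s[1]=t[2]; then C at s[3]=t[5]; then C at s[6]=t[6]; then B at s[8]=t[7]; then N at s[9]=t[9]; then X at s[12]=t[10] — 6 characters in the same relative order in both. The LCS DP gives dp[12][10] = 6, so this is optimal.

6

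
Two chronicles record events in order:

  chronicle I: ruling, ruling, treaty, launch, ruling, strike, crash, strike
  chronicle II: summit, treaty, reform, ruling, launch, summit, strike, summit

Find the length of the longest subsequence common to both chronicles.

3

Pick ruling (chronicle I #2, chronicle II #4), then launch (chronicle I #4, chronicle II #5), then strike (chronicle I #6, chronicle II #7); all 3 events appear in both, in order. The LCS DP gives dp[8][8] = 3, so this is optimal.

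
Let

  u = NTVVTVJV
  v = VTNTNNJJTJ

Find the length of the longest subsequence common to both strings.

4

Let dp[i][j] be the LCS length of the first i characters of u and the first j characters of v. dp[i][j] = dp[i-1][j-1]+1 when the i-th and j-th characters match, else max(dp[i-1][j], dp[i][j-1]).
    ·  V  T  N  T  N  N  J  J  T  J
 ·  0  0  0  0  0  0  0  0  0  0  0
 N  0  0  0  1  1  1  1  1  1  1  1
 T  0  0  1  1  2  2  2  2  2  2  2
 V  0  1  1  1  2  2  2  2  2  2  2
 V  0  1  1  1  2  2  2  2  2  2  2
 T  0  1  2  2  2  2  2  2  2  3  3
 V  0  1  2  2  2  2  2  2  2  3  3
 J  0  1  2  2  2  2  2  3  3  3  4
 V  0  1  2  2  2  2  2  3  3  3  4
dp[8][10] = 4. One LCS (by backtracking along matches): NTTJ.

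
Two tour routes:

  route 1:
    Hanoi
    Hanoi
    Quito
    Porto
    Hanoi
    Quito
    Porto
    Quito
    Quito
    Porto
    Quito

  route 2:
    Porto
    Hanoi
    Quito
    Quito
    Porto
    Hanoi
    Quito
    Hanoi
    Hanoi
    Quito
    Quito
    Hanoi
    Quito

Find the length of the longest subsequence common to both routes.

Match Hanoi at route 1[1]=route 2[2], Quito at route 1[3]=route 2[4], Porto at route 1[4]=route 2[5], Hanoi at route 1[5]=route 2[6], Quito at route 1[6]=route 2[7], Quito at route 1[8]=route 2[10], Quito at route 1[9]=route 2[11], Quito at route 1[11]=route 2[13] — 8 stops in the same relative order in both. The LCS DP gives dp[11][13] = 8, so this is optimal.

8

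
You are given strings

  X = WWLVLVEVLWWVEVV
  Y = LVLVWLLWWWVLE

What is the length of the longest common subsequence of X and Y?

Pick L [3,1] → V [4,2] → L [5,3] → V [6,4] → L [9,7] → W [10,9] → W [11,10] → V [12,11] → E [13,13]; all 9 characters appear in both, in order. The LCS DP gives dp[15][13] = 9, so this is optimal.

9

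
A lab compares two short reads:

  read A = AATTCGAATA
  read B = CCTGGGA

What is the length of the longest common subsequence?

3

Let dp[i][j] be the LCS length of the first i bases of read A and the first j bases of read B. dp[i][j] = dp[i-1][j-1]+1 when the i-th and j-th bases match, else max(dp[i-1][j], dp[i][j-1]).
    ·  C  C  T  G  G  G  A
 ·  0  0  0  0  0  0  0  0
 A  0  0  0  0  0  0  0  1
 A  0  0  0  0  0  0  0  1
 T  0  0  0  1  1  1  1  1
 T  0  0  0  1  1  1  1  1
 C  0  1  1  1  1  1  1  1
 G  0  1  1  1  2  2  2  2
 A  0  1  1  1  2  2  2  3
 A  0  1  1  1  2  2  2  3
 T  0  1  1  2  2  2  2  3
 A  0  1  1  2  2  2  2  3
dp[10][7] = 3. One LCS (by backtracking along matches): TGA.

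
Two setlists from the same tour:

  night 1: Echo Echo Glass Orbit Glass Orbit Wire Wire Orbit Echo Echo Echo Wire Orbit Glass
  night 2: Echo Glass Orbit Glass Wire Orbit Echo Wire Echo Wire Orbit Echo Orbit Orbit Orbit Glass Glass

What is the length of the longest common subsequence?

11

Pick Echo (night 1 #2, night 2 #1), then Glass (night 1 #3, night 2 #2), then Orbit (night 1 #4, night 2 #3), then Glass (night 1 #5, night 2 #4), then Orbit (night 1 #6, night 2 #6), then Wire (night 1 #7, night 2 #8), then Wire (night 1 #8, night 2 #10), then Orbit (night 1 #9, night 2 #11), then Echo (night 1 #10, night 2 #12), then Orbit (night 1 #14, night 2 #15), then Glass (night 1 #15, night 2 #17); all 11 songs appear in both, in order. Since dp[15][17] = 11, nothing longer is possible.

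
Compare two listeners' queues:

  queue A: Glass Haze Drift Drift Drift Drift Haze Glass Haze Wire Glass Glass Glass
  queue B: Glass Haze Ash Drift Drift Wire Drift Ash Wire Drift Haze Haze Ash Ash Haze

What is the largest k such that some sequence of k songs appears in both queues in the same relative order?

8

One common subsequence of length 8: Glass [1,1], Haze [2,2], Drift [3,4], Drift [4,5], Drift [5,7], Drift [6,10], Haze [7,12], Haze [9,15]. The LCS DP gives dp[13][15] = 8, so this is optimal.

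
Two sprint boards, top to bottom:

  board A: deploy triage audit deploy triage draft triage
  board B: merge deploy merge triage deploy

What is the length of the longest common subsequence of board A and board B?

3

Pick deploy at board A[1]=board B[2] → triage at board A[2]=board B[4] → deploy at board A[4]=board B[5]; all 3 tasks appear in both, in order. The LCS DP gives dp[7][5] = 3, so this is optimal.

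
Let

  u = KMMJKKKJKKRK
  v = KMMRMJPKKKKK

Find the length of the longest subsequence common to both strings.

Pick K [1,1], then M [2,3], then M [3,5], then J [4,6], then K [6,8], then K [7,9], then K [9,10], then K [10,11], then K [12,12]; all 9 characters appear in both, in order. Since dp[12][12] = 9, nothing longer is possible.

9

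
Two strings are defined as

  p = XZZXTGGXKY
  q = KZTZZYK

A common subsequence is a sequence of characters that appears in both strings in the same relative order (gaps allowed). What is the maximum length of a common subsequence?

3

Match Z (p #2, q #4), then Z (p #3, q #5), then K (p #9, q #7) — 3 characters in the same relative order in both. The LCS DP gives dp[10][7] = 3, so this is optimal.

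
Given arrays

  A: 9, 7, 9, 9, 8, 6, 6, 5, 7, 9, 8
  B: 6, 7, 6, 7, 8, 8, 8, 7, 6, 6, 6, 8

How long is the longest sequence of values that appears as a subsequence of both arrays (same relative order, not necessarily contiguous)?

5

Let dp[i][j] be the LCS length of the first i values of A and the first j values of B. dp[i][j] = dp[i-1][j-1]+1 when the i-th and j-th values match, else max(dp[i-1][j], dp[i][j-1]).
    ·  6  7  6  7  8  8  8  7  6  6  6  8
 ·  0  0  0  0  0  0  0  0  0  0  0  0  0
 9  0  0  0  0  0  0  0  0  0  0  0  0  0
 7  0  0  1  1  1  1  1  1  1  1  1  1  1
 9  0  0  1  1  1  1  1  1  1  1  1  1  1
 9  0  0  1  1  1  1  1  1  1  1  1  1  1
 8  0  0  1  1  1  2  2  2  2  2  2  2  2
 6  0  1  1  2  2  2  2  2  2  3  3  3  3
 6  0  1  1  2  2  2  2  2  2  3  4  4  4
 5  0  1  1  2  2  2  2  2  2  3  4  4  4
 7  0  1  2  2  3  3  3  3  3  3  4  4  4
 9  0  1  2  2  3  3  3  3  3  3  4  4  4
 8  0  1  2  2  3  4  4  4  4  4  4  4  5
dp[11][12] = 5. One LCS (by backtracking along matches): 7, 8, 6, 6, 8.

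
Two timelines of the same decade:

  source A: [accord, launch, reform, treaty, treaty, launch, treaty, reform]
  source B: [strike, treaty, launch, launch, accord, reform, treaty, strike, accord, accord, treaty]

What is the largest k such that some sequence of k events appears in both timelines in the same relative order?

Taking accord (source A #1, source B #5) → reform (source A #3, source B #6) → treaty (source A #4, source B #7) → treaty (source A #7, source B #11) gives a common subsequence of length 4. The LCS DP gives dp[8][11] = 4, so this is optimal.

4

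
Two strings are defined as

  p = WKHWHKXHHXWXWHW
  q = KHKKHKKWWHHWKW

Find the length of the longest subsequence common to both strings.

Pick K [2,1], H [3,2], H [5,5], K [6,7], H [8,10], H [9,11], W [11,12], W [15,14]; all 8 characters appear in both, in order. The LCS DP gives dp[15][14] = 8, so this is optimal.

8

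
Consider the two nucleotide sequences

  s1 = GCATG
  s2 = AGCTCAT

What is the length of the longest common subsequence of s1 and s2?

Taking G at s1[1]=s2[2]; then C at s1[2]=s2[5]; then A at s1[3]=s2[6]; then T at s1[4]=s2[7] gives a common subsequence of length 4. dp[5][7] = 4 confirms this is the maximum.

4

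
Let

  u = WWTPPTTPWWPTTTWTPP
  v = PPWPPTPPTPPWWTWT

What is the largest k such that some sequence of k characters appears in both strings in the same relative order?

Pick W (u #1, v #3), T (u #3, v #6), P (u #4, v #7), P (u #5, v #8), T (u #6, v #9), P (u #8, v #11), W (u #9, v #12), W (u #10, v #13), T (u #14, v #14), W (u #15, v #15), T (u #16, v #16); all 11 characters appear in both, in order, and the DP table's final entry dp[18][16] is also 11, so no common subsequence is longer.

11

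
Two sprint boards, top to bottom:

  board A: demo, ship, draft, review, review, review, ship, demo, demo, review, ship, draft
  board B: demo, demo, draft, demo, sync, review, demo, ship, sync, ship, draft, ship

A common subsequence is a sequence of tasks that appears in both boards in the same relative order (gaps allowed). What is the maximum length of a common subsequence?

6

Pick demo at board A[1]=board B[2]; then draft at board A[3]=board B[3]; then review at board A[4]=board B[6]; then ship at board A[7]=board B[8]; then ship at board A[11]=board B[10]; then draft at board A[12]=board B[11]; all 6 tasks appear in both, in order. Since dp[12][12] = 6, nothing longer is possible.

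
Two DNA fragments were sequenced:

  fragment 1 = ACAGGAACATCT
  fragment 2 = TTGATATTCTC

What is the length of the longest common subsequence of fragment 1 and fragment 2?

6

Match G at fragment 1[5]=fragment 2[3]; then A at fragment 1[6]=fragment 2[4]; then A at fragment 1[7]=fragment 2[6]; then C at fragment 1[8]=fragment 2[9]; then T at fragment 1[10]=fragment 2[10]; then C at fragment 1[11]=fragment 2[11] — 6 bases in the same relative order in both. dp[12][11] = 6 confirms this is the maximum.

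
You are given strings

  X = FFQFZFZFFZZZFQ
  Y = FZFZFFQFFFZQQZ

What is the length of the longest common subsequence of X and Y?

8

One common subsequence of length 8: F [1,5], then F [2,6], then Q [3,7], then F [6,8], then F [8,9], then F [9,10], then Z [10,11], then Z [12,14]. The LCS DP gives dp[14][14] = 8, so this is optimal.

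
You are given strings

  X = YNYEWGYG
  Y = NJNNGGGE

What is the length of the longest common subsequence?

One common subsequence of length 3: N [2,4], G [6,6], G [8,7]. dp[8][8] = 3 confirms this is the maximum.

3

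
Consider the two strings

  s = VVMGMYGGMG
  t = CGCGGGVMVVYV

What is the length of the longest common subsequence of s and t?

Pick G [4,4], then G [7,5], then G [8,6], then M [9,8]; all 4 characters appear in both, in order. Since dp[10][12] = 4, nothing longer is possible.

4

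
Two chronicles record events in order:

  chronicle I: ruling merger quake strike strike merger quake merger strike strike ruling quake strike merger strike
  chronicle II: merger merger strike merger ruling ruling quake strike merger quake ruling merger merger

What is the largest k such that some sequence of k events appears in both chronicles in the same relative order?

7

Match ruling (chronicle I #1, chronicle II #6), quake (chronicle I #3, chronicle II #7), strike (chronicle I #5, chronicle II #8), merger (chronicle I #6, chronicle II #9), quake (chronicle I #7, chronicle II #10), merger (chronicle I #8, chronicle II #12), merger (chronicle I #14, chronicle II #13) — 7 events in the same relative order in both. The LCS DP gives dp[15][13] = 7, so this is optimal.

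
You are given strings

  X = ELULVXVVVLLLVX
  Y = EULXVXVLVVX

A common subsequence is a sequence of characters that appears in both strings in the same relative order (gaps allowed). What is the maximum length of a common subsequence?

Match E [1,1]; then U [3,2]; then L [4,3]; then V [5,5]; then X [6,6]; then V [7,7]; then V [9,9]; then V [13,10]; then X [14,11] — 9 characters in the same relative order in both. Since dp[14][11] = 9, nothing longer is possible.

9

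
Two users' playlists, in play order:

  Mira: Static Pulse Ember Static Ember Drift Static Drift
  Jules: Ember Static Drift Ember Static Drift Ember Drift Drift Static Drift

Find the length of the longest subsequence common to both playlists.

7

Match Static at Mira[1]=Jules[2]; then Ember at Mira[3]=Jules[4]; then Static at Mira[4]=Jules[5]; then Ember at Mira[5]=Jules[7]; then Drift at Mira[6]=Jules[9]; then Static at Mira[7]=Jules[10]; then Drift at Mira[8]=Jules[11] — 7 songs in the same relative order in both. Since dp[8][11] = 7, nothing longer is possible.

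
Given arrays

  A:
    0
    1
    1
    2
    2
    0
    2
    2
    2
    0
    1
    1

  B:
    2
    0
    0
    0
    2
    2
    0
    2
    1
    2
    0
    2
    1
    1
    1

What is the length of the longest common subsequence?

One common subsequence of length 9: 0 at A[1]=B[4]; then 2 at A[4]=B[5]; then 2 at A[5]=B[6]; then 0 at A[6]=B[7]; then 2 at A[7]=B[8]; then 2 at A[8]=B[10]; then 2 at A[9]=B[12]; then 1 at A[11]=B[14]; then 1 at A[12]=B[15]. Since dp[12][15] = 9, nothing longer is possible.

9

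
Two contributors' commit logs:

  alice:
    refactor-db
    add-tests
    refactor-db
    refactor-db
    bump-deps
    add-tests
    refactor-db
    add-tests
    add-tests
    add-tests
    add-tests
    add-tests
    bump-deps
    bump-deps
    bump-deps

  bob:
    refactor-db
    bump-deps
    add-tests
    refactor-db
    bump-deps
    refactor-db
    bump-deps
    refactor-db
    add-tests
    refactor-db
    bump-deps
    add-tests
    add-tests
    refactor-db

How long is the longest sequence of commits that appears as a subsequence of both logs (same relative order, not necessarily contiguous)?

9

Pick refactor-db at alice[1]=bob[1], add-tests at alice[2]=bob[3], refactor-db at alice[3]=bob[4], refactor-db at alice[4]=bob[6], bump-deps at alice[5]=bob[7], add-tests at alice[6]=bob[9], refactor-db at alice[7]=bob[10], add-tests at alice[8]=bob[12], add-tests at alice[9]=bob[13]; all 9 commits appear in both, in order, and the DP table's final entry dp[15][14] is also 9, so no common subsequence is longer.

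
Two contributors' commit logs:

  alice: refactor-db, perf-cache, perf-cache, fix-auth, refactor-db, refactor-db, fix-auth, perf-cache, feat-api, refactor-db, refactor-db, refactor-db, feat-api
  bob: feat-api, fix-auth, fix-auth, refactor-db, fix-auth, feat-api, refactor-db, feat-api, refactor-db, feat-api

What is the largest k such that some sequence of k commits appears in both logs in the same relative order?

7

Match fix-auth (alice #4, bob #3), refactor-db (alice #6, bob #4), fix-auth (alice #7, bob #5), feat-api (alice #9, bob #6), refactor-db (alice #10, bob #7), refactor-db (alice #12, bob #9), feat-api (alice #13, bob #10) — 7 commits in the same relative order in both. dp[13][10] = 7 confirms this is the maximum.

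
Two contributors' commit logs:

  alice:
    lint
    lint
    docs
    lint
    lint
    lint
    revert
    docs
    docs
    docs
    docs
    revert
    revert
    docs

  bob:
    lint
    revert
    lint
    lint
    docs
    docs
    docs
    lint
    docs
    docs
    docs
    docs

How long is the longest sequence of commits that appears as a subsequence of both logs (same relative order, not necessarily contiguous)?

Pick lint [1,3]; then lint [2,4]; then docs [3,7]; then lint [6,8]; then docs [9,9]; then docs [10,10]; then docs [11,11]; then docs [14,12]; all 8 commits appear in both, in order. The LCS DP gives dp[14][12] = 8, so this is optimal.

8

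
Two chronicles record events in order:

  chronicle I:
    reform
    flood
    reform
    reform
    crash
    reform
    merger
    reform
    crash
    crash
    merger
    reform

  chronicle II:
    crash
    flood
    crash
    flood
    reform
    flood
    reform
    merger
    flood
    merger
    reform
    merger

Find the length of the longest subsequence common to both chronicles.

Match reform [1,5] → flood [2,6] → reform [3,7] → merger [7,10] → reform [8,11] → merger [11,12] — 6 events in the same relative order in both. The LCS DP gives dp[12][12] = 6, so this is optimal.

6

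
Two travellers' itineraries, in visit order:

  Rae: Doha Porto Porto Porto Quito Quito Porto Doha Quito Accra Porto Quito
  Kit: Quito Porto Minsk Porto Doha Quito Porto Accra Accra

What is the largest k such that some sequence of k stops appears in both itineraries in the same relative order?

5

Pick Porto (Rae #2, Kit #2), Porto (Rae #3, Kit #4), Quito (Rae #6, Kit #6), Porto (Rae #7, Kit #7), Accra (Rae #10, Kit #9); all 5 stops appear in both, in order. dp[12][9] = 5 confirms this is the maximum.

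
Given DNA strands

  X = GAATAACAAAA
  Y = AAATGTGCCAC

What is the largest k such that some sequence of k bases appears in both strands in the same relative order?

Match A at X[2]=Y[2], then A at X[3]=Y[3], then T at X[4]=Y[6], then A at X[6]=Y[10], then C at X[7]=Y[11] — 5 bases in the same relative order in both. The LCS DP gives dp[11][11] = 5, so this is optimal.

5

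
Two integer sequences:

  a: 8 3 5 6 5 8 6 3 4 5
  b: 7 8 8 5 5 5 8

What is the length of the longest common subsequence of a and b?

4

Let dp[i][j] be the LCS length of the first i values of a and the first j values of b. dp[i][j] = dp[i-1][j-1]+1 when the i-th and j-th values match, else max(dp[i-1][j], dp[i][j-1]).
    ·  7  8  8  5  5  5  8
 ·  0  0  0  0  0  0  0  0
 8  0  0  1  1  1  1  1  1
 3  0  0  1  1  1  1  1  1
 5  0  0  1  1  2  2  2  2
 6  0  0  1  1  2  2  2  2
 5  0  0  1  1  2  3  3  3
 8  0  0  1  2  2  3  3  4
 6  0  0  1  2  2  3  3  4
 3  0  0  1  2  2  3  3  4
 4  0  0  1  2  2  3  3  4
 5  0  0  1  2  3  3  4  4
dp[10][7] = 4. One LCS (by backtracking along matches): 8, 5, 5, 8.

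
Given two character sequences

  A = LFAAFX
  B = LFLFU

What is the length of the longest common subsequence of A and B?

Let dp[i][j] be the LCS length of the first i characters of A and the first j characters of B. dp[i][j] = dp[i-1][j-1]+1 when the i-th and j-th characters match, else max(dp[i-1][j], dp[i][j-1]).
    ·  L  F  L  F  U
 ·  0  0  0  0  0  0
 L  0  1  1  1  1  1
 F  0  1  2  2  2  2
 A  0  1  2  2  2  2
 A  0  1  2  2  2  2
 F  0  1  2  2  3  3
 X  0  1  2  2  3  3
dp[6][5] = 3. One LCS (by backtracking along matches): LFF.

3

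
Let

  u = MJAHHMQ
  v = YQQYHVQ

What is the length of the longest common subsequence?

2

Match H [4,5]; then Q [7,7] — 2 characters in the same relative order in both. The LCS DP gives dp[7][7] = 2, so this is optimal.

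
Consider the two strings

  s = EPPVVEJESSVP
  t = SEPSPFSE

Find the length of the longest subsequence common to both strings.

4

Let dp[i][j] be the LCS length of the first i characters of s and the first j characters of t. dp[i][j] = dp[i-1][j-1]+1 when the i-th and j-th characters match, else max(dp[i-1][j], dp[i][j-1]).
    ·  S  E  P  S  P  F  S  E
 ·  0  0  0  0  0  0  0  0  0
 E  0  0  1  1  1  1  1  1  1
 P  0  0  1  2  2  2  2  2  2
 P  0  0  1  2  2  3  3  3  3
 V  0  0  1  2  2  3  3  3  3
 V  0  0  1  2  2  3  3  3  3
 E  0  0  1  2  2  3  3  3  4
 J  0  0  1  2  2  3  3  3  4
 E  0  0  1  2  2  3  3  3  4
 S  0  1  1  2  3  3  3  4  4
 S  0  1  1  2  3  3  3  4  4
 V  0  1  1  2  3  3  3  4  4
 P  0  1  1  2  3  4  4  4  4
dp[12][8] = 4. One LCS (by backtracking along matches): EPPE.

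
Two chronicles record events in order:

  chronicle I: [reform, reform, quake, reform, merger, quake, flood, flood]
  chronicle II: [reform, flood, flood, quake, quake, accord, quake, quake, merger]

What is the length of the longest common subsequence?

3

Match reform at chronicle I[1]=chronicle II[1], quake at chronicle I[3]=chronicle II[8], merger at chronicle I[5]=chronicle II[9] — 3 events in the same relative order in both. Since dp[8][9] = 3, nothing longer is possible.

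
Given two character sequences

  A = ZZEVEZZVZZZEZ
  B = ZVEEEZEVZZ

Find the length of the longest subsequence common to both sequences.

Match Z (A #1, B #1); then E (A #3, B #4); then E (A #5, B #5); then Z (A #6, B #6); then V (A #8, B #8); then Z (A #11, B #9); then Z (A #13, B #10) — 7 characters in the same relative order in both, and the DP table's final entry dp[13][10] is also 7, so no common subsequence is longer.

7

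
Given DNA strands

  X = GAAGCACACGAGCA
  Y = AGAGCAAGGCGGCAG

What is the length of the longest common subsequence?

Match G (X #1, Y #2) → A (X #3, Y #3) → G (X #4, Y #4) → C (X #5, Y #5) → A (X #6, Y #6) → A (X #8, Y #7) → C (X #9, Y #10) → G (X #10, Y #11) → G (X #12, Y #12) → C (X #13, Y #13) → A (X #14, Y #14) — 11 bases in the same relative order in both. dp[14][15] = 11 confirms this is the maximum.

11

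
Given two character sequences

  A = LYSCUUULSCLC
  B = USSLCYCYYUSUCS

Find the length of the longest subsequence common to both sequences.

Taking L [1,4] → Y [2,6] → C [4,7] → U [5,10] → U [6,12] → S [9,14] gives a common subsequence of length 6, and the DP table's final entry dp[12][14] is also 6, so no common subsequence is longer.

6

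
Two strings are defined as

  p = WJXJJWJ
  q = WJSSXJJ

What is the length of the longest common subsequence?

5

Let dp[i][j] be the LCS length of the first i characters of p and the first j characters of q. dp[i][j] = dp[i-1][j-1]+1 when the i-th and j-th characters match, else max(dp[i-1][j], dp[i][j-1]).
    ·  W  J  S  S  X  J  J
 ·  0  0  0  0  0  0  0  0
 W  0  1  1  1  1  1  1  1
 J  0  1  2  2  2  2  2  2
 X  0  1  2  2  2  3  3  3
 J  0  1  2  2  2  3  4  4
 J  0  1  2  2  2  3  4  5
 W  0  1  2  2  2  3  4  5
 J  0  1  2  2  2  3  4  5
dp[7][7] = 5. One LCS (by backtracking along matches): WJXJJ.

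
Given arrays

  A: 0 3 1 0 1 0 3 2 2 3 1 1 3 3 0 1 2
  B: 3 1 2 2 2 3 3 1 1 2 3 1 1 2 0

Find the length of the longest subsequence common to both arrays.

Pick 3 [2,1], 1 [3,2], 2 [8,4], 2 [9,5], 3 [10,7], 1 [11,8], 1 [12,9], 3 [13,11], 1 [16,13], 2 [17,14]; all 10 values appear in both, in order, and the DP table's final entry dp[17][15] is also 10, so no common subsequence is longer.

10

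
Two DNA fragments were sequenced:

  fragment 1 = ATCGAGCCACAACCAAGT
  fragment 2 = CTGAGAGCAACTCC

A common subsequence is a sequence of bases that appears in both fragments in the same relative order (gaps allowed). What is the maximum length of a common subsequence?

Taking T at fragment 1[2]=fragment 2[2] → G at fragment 1[4]=fragment 2[3] → A at fragment 1[5]=fragment 2[4] → G at fragment 1[6]=fragment 2[5] → A at fragment 1[9]=fragment 2[6] → C at fragment 1[10]=fragment 2[8] → A at fragment 1[11]=fragment 2[9] → A at fragment 1[12]=fragment 2[10] → C at fragment 1[13]=fragment 2[13] → C at fragment 1[14]=fragment 2[14] gives a common subsequence of length 10, and the DP table's final entry dp[18][14] is also 10, so no common subsequence is longer.

10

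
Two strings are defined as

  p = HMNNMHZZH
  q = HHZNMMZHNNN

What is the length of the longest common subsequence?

5

Let dp[i][j] be the LCS length of the first i characters of p and the first j characters of q. dp[i][j] = dp[i-1][j-1]+1 when the i-th and j-th characters match, else max(dp[i-1][j], dp[i][j-1]).
    ·  H  H  Z  N  M  M  Z  H  N  N  N
 ·  0  0  0  0  0  0  0  0  0  0  0  0
 H  0  1  1  1  1  1  1  1  1  1  1  1
 M  0  1  1  1  1  2  2  2  2  2  2  2
 N  0  1  1  1  2  2  2  2  2  3  3  3
 N  0  1  1  1  2  2  2  2  2  3  4  4
 M  0  1  1  1  2  3  3  3  3  3  4  4
 H  0  1  2  2  2  3  3  3  4  4  4  4
 Z  0  1  2  3  3  3  3  4  4  4  4  4
 Z  0  1  2  3  3  3  3  4  4  4  4  4
 H  0  1  2  3  3  3  3  4  5  5  5  5
dp[9][11] = 5. One LCS (by backtracking along matches): HMMZH.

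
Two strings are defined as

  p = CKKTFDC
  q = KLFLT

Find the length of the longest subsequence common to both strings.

2

Let dp[i][j] be the LCS length of the first i characters of p and the first j characters of q. dp[i][j] = dp[i-1][j-1]+1 when the i-th and j-th characters match, else max(dp[i-1][j], dp[i][j-1]).
    ·  K  L  F  L  T
 ·  0  0  0  0  0  0
 C  0  0  0  0  0  0
 K  0  1  1  1  1  1
 K  0  1  1  1  1  1
 T  0  1  1  1  1  2
 F  0  1  1  2  2  2
 D  0  1  1  2  2  2
 C  0  1  1  2  2  2
dp[7][5] = 2. One LCS (by backtracking along matches): KT.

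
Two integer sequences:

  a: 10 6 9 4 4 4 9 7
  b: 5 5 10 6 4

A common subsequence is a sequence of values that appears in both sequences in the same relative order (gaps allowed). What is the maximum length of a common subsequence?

Pick 10 [1,3]; then 6 [2,4]; then 4 [6,5]; all 3 values appear in both, in order. The LCS DP gives dp[8][5] = 3, so this is optimal.

3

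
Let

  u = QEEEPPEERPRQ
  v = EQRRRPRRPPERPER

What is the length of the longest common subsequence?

Match Q (u #1, v #2), then P (u #5, v #9), then P (u #6, v #10), then E (u #8, v #11), then R (u #9, v #12), then P (u #10, v #13), then R (u #11, v #15) — 7 characters in the same relative order in both. The LCS DP gives dp[12][15] = 7, so this is optimal.

7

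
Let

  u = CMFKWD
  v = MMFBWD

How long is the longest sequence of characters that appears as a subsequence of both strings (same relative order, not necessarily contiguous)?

4

One common subsequence of length 4: M [2,2]; then F [3,3]; then W [5,5]; then D [6,6]. Since dp[6][6] = 4, nothing longer is possible.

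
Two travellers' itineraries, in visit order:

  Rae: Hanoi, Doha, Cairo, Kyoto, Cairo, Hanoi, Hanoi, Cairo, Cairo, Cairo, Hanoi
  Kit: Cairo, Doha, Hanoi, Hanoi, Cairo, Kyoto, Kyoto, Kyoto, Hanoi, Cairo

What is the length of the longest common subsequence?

5

Pick Hanoi at Rae[1]=Kit[4]; then Cairo at Rae[3]=Kit[5]; then Kyoto at Rae[4]=Kit[8]; then Hanoi at Rae[7]=Kit[9]; then Cairo at Rae[10]=Kit[10]; all 5 stops appear in both, in order, and the DP table's final entry dp[11][10] is also 5, so no common subsequence is longer.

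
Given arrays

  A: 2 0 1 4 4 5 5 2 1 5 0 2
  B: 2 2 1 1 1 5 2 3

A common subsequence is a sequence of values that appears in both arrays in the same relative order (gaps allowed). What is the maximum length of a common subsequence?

Match 2 (A #1, B #2) → 1 (A #3, B #4) → 1 (A #9, B #5) → 5 (A #10, B #6) → 2 (A #12, B #7) — 5 values in the same relative order in both. The LCS DP gives dp[12][8] = 5, so this is optimal.

5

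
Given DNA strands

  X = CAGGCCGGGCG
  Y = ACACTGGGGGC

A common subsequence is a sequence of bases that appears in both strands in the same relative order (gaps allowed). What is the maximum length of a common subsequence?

Taking C [1,2], A [2,3], G [3,6], G [4,7], G [7,8], G [8,9], G [9,10], C [10,11] gives a common subsequence of length 8. The LCS DP gives dp[11][11] = 8, so this is optimal.

8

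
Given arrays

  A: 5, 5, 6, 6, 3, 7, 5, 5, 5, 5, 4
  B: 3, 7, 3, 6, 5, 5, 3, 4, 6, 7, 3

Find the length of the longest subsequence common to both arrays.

5

One common subsequence of length 5: 3 [5,1], then 7 [6,2], then 5 [7,5], then 5 [8,6], then 4 [11,8]. The LCS DP gives dp[11][11] = 5, so this is optimal.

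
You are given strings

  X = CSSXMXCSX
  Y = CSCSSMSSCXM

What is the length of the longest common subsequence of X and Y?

6

Let dp[i][j] be the LCS length of the first i characters of X and the first j characters of Y. dp[i][j] = dp[i-1][j-1]+1 when the i-th and j-th characters match, else max(dp[i-1][j], dp[i][j-1]).
    ·  C  S  C  S  S  M  S  S  C  X  M
 ·  0  0  0  0  0  0  0  0  0  0  0  0
 C  0  1  1  1  1  1  1  1  1  1  1  1
 S  0  1  2  2  2  2  2  2  2  2  2  2
 S  0  1  2  2  3  3  3  3  3  3  3  3
 X  0  1  2  2  3  3  3  3  3  3  4  4
 M  0  1  2  2  3  3  4  4  4  4  4  5
 X  0  1  2  2  3  3  4  4  4  4  5  5
 C  0  1  2  3  3  3  4  4  4  5  5  5
 S  0  1  2  3  4  4  4  5  5  5  5  5
 X  0  1  2  3  4  4  4  5  5  5  6  6
dp[9][11] = 6. One LCS (by backtracking along matches): CSSMCX.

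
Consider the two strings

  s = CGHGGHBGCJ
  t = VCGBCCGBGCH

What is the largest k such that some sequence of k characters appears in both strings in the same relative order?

Let dp[i][j] be the LCS length of the first i characters of s and the first j characters of t. dp[i][j] = dp[i-1][j-1]+1 when the i-th and j-th characters match, else max(dp[i-1][j], dp[i][j-1]).
    ·  V  C  G  B  C  C  G  B  G  C  H
 ·  0  0  0  0  0  0  0  0  0  0  0  0
 C  0  0  1  1  1  1  1  1  1  1  1  1
 G  0  0  1  2  2  2  2  2  2  2  2  2
 H  0  0  1  2  2  2  2  2  2  2  2  3
 G  0  0  1  2  2  2  2  3  3  3  3  3
 G  0  0  1  2  2  2  2  3  3  4  4  4
 H  0  0  1  2  2  2  2  3  3  4  4  5
 B  0  0  1  2  3  3  3  3  4  4  4  5
 G  0  0  1  2  3  3  3  4  4  5  5  5
 C  0  0  1  2  3  4  4  4  4  5  6  6
 J  0  0  1  2  3  4  4  4  4  5  6  6
dp[10][11] = 6. One LCS (by backtracking along matches): CGGBGC.

6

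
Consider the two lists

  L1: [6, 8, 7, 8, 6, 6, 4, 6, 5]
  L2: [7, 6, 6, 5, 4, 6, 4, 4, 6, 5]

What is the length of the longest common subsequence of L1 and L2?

6

Let dp[i][j] be the LCS length of the first i values of L1 and the first j values of L2. dp[i][j] = dp[i-1][j-1]+1 when the i-th and j-th values match, else max(dp[i-1][j], dp[i][j-1]).
    ·  7  6  6  5  4  6  4  4  6  5
 ·  0  0  0  0  0  0  0  0  0  0  0
 6  0  0  1  1  1  1  1  1  1  1  1
 8  0  0  1  1  1  1  1  1  1  1  1
 7  0  1  1  1  1  1  1  1  1  1  1
 8  0  1  1  1  1  1  1  1  1  1  1
 6  0  1  2  2  2  2  2  2  2  2  2
 6  0  1  2  3  3  3  3  3  3  3  3
 4  0  1  2  3  3  4  4  4  4  4  4
 6  0  1  2  3  3  4  5  5  5  5  5
 5  0  1  2  3  4  4  5  5  5  5  6
dp[9][10] = 6. One LCS (by backtracking along matches): 6, 6, 6, 4, 6, 5.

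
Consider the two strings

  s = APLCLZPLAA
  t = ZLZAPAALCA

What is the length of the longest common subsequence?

Match A at s[1]=t[4]; then P at s[2]=t[5]; then L at s[3]=t[8]; then C at s[4]=t[9]; then A at s[10]=t[10] — 5 characters in the same relative order in both. The LCS DP gives dp[10][10] = 5, so this is optimal.

5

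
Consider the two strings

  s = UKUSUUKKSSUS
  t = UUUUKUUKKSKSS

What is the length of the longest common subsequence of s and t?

9

Taking U [1,4], then K [2,5], then U [5,6], then U [6,7], then K [7,8], then K [8,9], then S [9,10], then S [10,12], then S [12,13] gives a common subsequence of length 9, and the DP table's final entry dp[12][13] is also 9, so no common subsequence is longer.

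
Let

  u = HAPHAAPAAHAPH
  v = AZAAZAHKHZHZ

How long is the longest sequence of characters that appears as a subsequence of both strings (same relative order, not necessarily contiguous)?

One common subsequence of length 6: A at u[2]=v[1], A at u[5]=v[3], A at u[6]=v[4], A at u[8]=v[6], H at u[10]=v[9], H at u[13]=v[11], and the DP table's final entry dp[13][12] is also 6, so no common subsequence is longer.

6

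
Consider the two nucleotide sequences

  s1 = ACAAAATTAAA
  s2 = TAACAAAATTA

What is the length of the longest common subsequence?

Match A [1,3], C [2,4], A [3,5], A [4,6], A [5,7], A [6,8], T [7,9], T [8,10], A [11,11] — 9 bases in the same relative order in both. dp[11][11] = 9 confirms this is the maximum.

9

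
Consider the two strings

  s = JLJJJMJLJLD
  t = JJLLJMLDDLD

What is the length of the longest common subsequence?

Match J at s[1]=t[2]; then L at s[2]=t[4]; then J at s[5]=t[5]; then M at s[6]=t[6]; then L at s[8]=t[7]; then L at s[10]=t[10]; then D at s[11]=t[11] — 7 characters in the same relative order in both. dp[11][11] = 7 confirms this is the maximum.

7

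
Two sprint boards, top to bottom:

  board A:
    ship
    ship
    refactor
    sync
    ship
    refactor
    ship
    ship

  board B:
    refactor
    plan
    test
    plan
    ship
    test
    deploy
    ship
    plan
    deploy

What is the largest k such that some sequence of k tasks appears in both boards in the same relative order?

3

Pick refactor [3,1], then ship [5,5], then ship [7,8]; all 3 tasks appear in both, in order. dp[8][10] = 3 confirms this is the maximum.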